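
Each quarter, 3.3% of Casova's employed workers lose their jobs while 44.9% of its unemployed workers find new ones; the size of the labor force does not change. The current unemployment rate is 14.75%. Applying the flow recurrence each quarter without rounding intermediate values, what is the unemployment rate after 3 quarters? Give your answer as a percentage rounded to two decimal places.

Unemployment rate after three quarters ≈ 7.94%.

With a fixed labor force, u_{t+1} = u_t + s·(1−u_t) − f·u_t = u_t·(1−s−f) + s.
Here 1−s−f = 0.518 and s = 0.033.
u_1 = 0.147500 × 0.518 + 0.033 = 0.109405.
u_2 = 0.109405 × 0.518 + 0.033 = 0.089672.
u_3 = 0.089672 × 0.518 + 0.033 = 0.079450.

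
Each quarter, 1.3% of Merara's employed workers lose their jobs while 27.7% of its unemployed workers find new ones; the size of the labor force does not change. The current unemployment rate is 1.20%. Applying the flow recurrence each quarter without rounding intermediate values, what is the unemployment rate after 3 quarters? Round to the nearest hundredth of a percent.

With a fixed labor force, u_{t+1} = u_t + s·(1−u_t) − f·u_t = u_t·(1−s−f) + s.
Here 1−s−f = 0.710 and s = 0.013.
u_1 = 0.012000 × 0.710 + 0.013 = 0.021520.
u_2 = 0.021520 × 0.710 + 0.013 = 0.028279.
u_3 = 0.028279 × 0.710 + 0.013 = 0.033078.

Unemployment rate after three quarters ≈ 3.31%.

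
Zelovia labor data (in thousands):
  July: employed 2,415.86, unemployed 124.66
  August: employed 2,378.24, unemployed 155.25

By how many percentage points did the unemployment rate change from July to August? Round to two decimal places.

The unemployment rate changed by +1.22 percentage points.

July: labor force = 2,415.86 + 124.66 = 2,540.52; u = 124.66/2,540.52 = 4.91%.
August: labor force = 2,378.24 + 155.25 = 2,533.49; u = 155.25/2,533.49 = 6.13%.
Change = 6.13% − 4.91% = +1.22 pp.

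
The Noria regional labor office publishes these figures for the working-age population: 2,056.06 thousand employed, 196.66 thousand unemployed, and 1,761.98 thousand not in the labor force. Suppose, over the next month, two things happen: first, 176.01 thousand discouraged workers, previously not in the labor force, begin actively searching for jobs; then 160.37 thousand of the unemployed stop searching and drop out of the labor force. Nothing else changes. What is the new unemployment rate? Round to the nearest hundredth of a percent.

Initially, labor force = 2,056.06 + 196.66 = 2,252.72 thousand, so u = 196.66/2,252.72 = 8.73%.
After the first change, unemployed and labor force both rise by 176.01 → E = 2,056.06, U = 372.67, labor force = 2,428.73 thousand.
After the second change, unemployed and labor force both fall by 160.37 → E = 2,056.06, U = 212.30, labor force = 2,268.36 thousand.
New unemployment rate = 212.30 / 2,268.36 = 9.36%.

New unemployment rate ≈ 9.36%.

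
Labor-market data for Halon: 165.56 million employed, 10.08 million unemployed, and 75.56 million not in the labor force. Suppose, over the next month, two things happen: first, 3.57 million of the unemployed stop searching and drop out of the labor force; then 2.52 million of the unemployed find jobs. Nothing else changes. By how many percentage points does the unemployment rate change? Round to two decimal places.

The unemployment rate changes by −3.42 percentage points.

Initially, labor force = 165.56 + 10.08 = 175.64 million, so u = 10.08/175.64 = 5.74%.
After the first change, unemployed and labor force both fall by 3.57 → E = 165.56, U = 6.51, labor force = 172.07 million.
After the second change, unemployed falls and employed rises by 2.52; labor force unchanged → E = 168.08, U = 3.99, labor force = 172.07 million.
New unemployment rate = 3.99 / 172.07 = 2.32%.
Change = 2.32% − 5.74% = −3.42 percentage points.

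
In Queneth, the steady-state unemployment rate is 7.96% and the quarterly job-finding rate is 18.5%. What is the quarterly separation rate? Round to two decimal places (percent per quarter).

Separation rate ≈ 1.60% per quarter.

From u* = s/(s+f): s = u·f/(1−u).
s = 0.0796 × 18.5 / (1 − 0.0796) = 1.4726 / 0.9204 ≈ 1.60% per quarter.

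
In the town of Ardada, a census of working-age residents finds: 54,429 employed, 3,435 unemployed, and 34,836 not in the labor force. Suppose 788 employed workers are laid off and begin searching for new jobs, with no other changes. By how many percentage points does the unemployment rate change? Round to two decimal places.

The unemployment rate changes by +1.36 percentage points.

Initially, labor force = 54,429 + 3,435 = 57,864, so u = 3,435/57,864 = 5.94%.
After the change, employed falls and unemployed rises by 788; labor force unchanged → E = 53,641, U = 4,223, labor force = 57,864.
New unemployment rate = 4,223 / 57,864 = 7.30%.
Change = 7.30% − 5.94% = +1.36 percentage points.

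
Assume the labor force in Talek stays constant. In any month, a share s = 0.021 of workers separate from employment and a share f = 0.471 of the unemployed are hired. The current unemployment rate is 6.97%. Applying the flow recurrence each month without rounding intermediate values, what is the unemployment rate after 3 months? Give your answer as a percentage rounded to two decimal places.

With a fixed labor force, u_{t+1} = u_t + s·(1−u_t) − f·u_t = u_t·(1−s−f) + s.
Here 1−s−f = 0.508 and s = 0.021.
u_1 = 0.069700 × 0.508 + 0.021 = 0.056408.
u_2 = 0.056408 × 0.508 + 0.021 = 0.049655.
u_3 = 0.049655 × 0.508 + 0.021 = 0.046225.

Unemployment rate after three months ≈ 4.62%.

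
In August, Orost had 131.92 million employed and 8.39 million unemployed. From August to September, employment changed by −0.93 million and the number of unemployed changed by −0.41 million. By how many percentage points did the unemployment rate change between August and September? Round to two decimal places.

The unemployment rate changed by −0.24 percentage points.

August: labor force = 131.92 + 8.39 = 140.31; u = 8.39/140.31 = 5.98%.
September: labor force = 130.99 + 7.98 = 138.97; u = 7.98/138.97 = 5.74%.
Change = 5.74% − 5.98% = −0.24 pp.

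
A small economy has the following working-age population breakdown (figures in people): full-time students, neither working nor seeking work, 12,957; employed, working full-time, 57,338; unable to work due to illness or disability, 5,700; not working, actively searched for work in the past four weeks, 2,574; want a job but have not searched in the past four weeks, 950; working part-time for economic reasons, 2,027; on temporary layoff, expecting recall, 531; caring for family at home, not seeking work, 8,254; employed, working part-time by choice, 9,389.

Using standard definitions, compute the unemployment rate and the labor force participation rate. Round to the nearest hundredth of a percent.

Unemployment rate ≈ 4.32%; labor force participation rate ≈ 72.06%.

Employed = 57,338 + 2,027 + 9,389 = 68,754 (anyone who worked, including part-time for economic reasons, counts as employed).
Unemployed = 2,574 + 531 = 3,105 (jobless and actively searching, or on temporary layoff).
Labor force = 68,754 + 3,105 = 71,859.
Not in labor force = 12,957 + 5,700 + 950 + 8,254 = 27,861 (those not working and not actively searching are outside the labor force — including those who want a job but have given up searching).
Civilian working-age population = 71,859 + 27,861 = 99,720.
Unemployment rate = 3,105 / 71,859 = 4.32%.
Labor force participation rate = 71,859 / 99,720 = 72.06%.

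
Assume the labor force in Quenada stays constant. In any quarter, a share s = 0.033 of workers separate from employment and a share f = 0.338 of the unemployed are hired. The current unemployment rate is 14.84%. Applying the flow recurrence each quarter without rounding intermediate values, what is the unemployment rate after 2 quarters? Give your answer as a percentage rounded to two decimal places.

Unemployment rate after two quarters ≈ 11.25%.

With a fixed labor force, u_{t+1} = u_t + s·(1−u_t) − f·u_t = u_t·(1−s−f) + s.
Here 1−s−f = 0.629 and s = 0.033.
u_1 = 0.148400 × 0.629 + 0.033 = 0.126344.
u_2 = 0.126344 × 0.629 + 0.033 = 0.112470.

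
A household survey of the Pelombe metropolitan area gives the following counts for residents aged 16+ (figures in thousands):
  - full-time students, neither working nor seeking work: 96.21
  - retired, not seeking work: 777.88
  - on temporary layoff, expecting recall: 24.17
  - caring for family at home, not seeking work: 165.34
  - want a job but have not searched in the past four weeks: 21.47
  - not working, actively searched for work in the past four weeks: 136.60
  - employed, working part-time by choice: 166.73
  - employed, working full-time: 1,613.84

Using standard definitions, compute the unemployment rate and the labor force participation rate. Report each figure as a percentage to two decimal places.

Employed = 166.73 + 1,613.84 = 1,780.57 thousand.
Unemployed = 24.17 + 136.60 = 160.77 thousand (jobless and actively searching, or on temporary layoff).
Labor force = 1,780.57 + 160.77 = 1,941.34 thousand.
Not in labor force = 96.21 + 777.88 + 165.34 + 21.47 = 1,060.90 thousand (those not working and not actively searching are outside the labor force — including those who want a job but have given up searching).
Civilian working-age population = 1,941.34 + 1,060.90 = 3,002.24 thousand.
Unemployment rate = 160.77 / 1,941.34 = 8.28%.
Labor force participation rate = 1,941.34 / 3,002.24 = 64.66%.

Unemployment rate ≈ 8.28%; labor force participation rate ≈ 64.66%.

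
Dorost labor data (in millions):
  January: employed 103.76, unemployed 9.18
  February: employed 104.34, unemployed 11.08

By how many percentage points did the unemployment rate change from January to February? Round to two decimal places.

January: labor force = 103.76 + 9.18 = 112.94; u = 9.18/112.94 = 8.13%.
February: labor force = 104.34 + 11.08 = 115.42; u = 11.08/115.42 = 9.60%.
Change = 9.60% − 8.13% = +1.47 pp.

The unemployment rate changed by +1.47 percentage points.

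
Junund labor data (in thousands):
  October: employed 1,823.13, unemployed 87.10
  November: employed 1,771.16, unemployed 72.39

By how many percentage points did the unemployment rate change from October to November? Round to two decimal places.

The unemployment rate changed by −0.63 percentage points.

October: labor force = 1,823.13 + 87.10 = 1,910.23; u = 87.10/1,910.23 = 4.56%.
November: labor force = 1,771.16 + 72.39 = 1,843.55; u = 72.39/1,843.55 = 3.93%.
Change = 3.93% − 4.56% = −0.63 pp.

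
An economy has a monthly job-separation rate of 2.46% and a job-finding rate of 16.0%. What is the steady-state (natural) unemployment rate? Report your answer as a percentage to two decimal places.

Steady-state unemployment rate ≈ 13.33%.

At steady state the flows balance: s·E = f·U, so U/(E+U) = s/(s+f).
u* = 2.46 / (2.46 + 16.0) = 2.46 / 18.46 = 13.33%.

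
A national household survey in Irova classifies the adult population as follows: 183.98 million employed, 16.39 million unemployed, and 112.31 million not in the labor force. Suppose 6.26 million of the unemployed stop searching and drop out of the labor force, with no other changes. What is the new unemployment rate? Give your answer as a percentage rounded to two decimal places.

Initially, labor force = 183.98 + 16.39 = 200.37 million, so u = 16.39/200.37 = 8.18%.
After the change, unemployed and labor force both fall by 6.26 → E = 183.98, U = 10.13, labor force = 194.11 million.
New unemployment rate = 10.13 / 194.11 = 5.22%.

New unemployment rate ≈ 5.22%.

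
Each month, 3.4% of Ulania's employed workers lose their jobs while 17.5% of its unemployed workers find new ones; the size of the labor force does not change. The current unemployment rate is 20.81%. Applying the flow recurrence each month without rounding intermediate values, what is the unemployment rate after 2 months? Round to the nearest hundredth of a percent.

With a fixed labor force, u_{t+1} = u_t + s·(1−u_t) − f·u_t = u_t·(1−s−f) + s.
Here 1−s−f = 0.791 and s = 0.034.
u_1 = 0.208100 × 0.791 + 0.034 = 0.198607.
u_2 = 0.198607 × 0.791 + 0.034 = 0.191098.

Unemployment rate after two months ≈ 19.11%.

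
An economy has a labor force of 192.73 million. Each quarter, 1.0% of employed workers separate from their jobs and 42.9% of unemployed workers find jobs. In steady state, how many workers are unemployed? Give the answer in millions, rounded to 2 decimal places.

Steady-state unemployment rate u* = s/(s+f) = 1.0/(1.0+42.9) = 0.022779.
Unemployed = u* × labor force = 0.022779 × 192.73 ≈ 4.39 million.

About 4.39 million are unemployed in steady state.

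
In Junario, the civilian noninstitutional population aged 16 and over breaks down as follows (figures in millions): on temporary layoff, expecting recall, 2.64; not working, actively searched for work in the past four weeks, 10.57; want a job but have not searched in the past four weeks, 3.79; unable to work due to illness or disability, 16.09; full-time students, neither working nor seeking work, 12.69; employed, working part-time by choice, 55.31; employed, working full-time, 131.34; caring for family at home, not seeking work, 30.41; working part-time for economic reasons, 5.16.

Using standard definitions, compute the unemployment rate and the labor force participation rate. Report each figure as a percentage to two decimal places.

Unemployment rate ≈ 6.44%; labor force participation rate ≈ 76.50%.

Employed = 55.31 + 131.34 + 5.16 = 191.81 million (anyone who worked, including part-time for economic reasons, counts as employed).
Unemployed = 2.64 + 10.57 = 13.21 million (jobless and actively searching, or on temporary layoff).
Labor force = 191.81 + 13.21 = 205.02 million.
Not in labor force = 3.79 + 16.09 + 12.69 + 30.41 = 62.98 million (those not working and not actively searching are outside the labor force — including those who want a job but have given up searching).
Civilian working-age population = 205.02 + 62.98 = 268.00 million.
Unemployment rate = 13.21 / 205.02 = 6.44%.
Labor force participation rate = 205.02 / 268.00 = 76.50%.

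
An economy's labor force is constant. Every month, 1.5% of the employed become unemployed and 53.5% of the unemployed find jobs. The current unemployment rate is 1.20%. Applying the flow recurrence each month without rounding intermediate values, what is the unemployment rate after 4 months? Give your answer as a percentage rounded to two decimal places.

With a fixed labor force, u_{t+1} = u_t + s·(1−u_t) − f·u_t = u_t·(1−s−f) + s.
Here 1−s−f = 0.450 and s = 0.015.
u_1 = 0.012000 × 0.450 + 0.015 = 0.020400.
u_2 = 0.020400 × 0.450 + 0.015 = 0.024180.
u_3 = 0.024180 × 0.450 + 0.015 = 0.025881.
u_4 = 0.025881 × 0.450 + 0.015 = 0.026646.

Unemployment rate after four months ≈ 2.66%.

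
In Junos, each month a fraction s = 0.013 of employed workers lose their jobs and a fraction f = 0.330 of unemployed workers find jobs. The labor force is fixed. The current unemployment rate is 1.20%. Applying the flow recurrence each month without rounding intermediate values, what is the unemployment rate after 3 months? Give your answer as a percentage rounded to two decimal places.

Unemployment rate after three months ≈ 3.06%.

With a fixed labor force, u_{t+1} = u_t + s·(1−u_t) − f·u_t = u_t·(1−s−f) + s.
Here 1−s−f = 0.657 and s = 0.013.
u_1 = 0.012000 × 0.657 + 0.013 = 0.020884.
u_2 = 0.020884 × 0.657 + 0.013 = 0.026721.
u_3 = 0.026721 × 0.657 + 0.013 = 0.030556.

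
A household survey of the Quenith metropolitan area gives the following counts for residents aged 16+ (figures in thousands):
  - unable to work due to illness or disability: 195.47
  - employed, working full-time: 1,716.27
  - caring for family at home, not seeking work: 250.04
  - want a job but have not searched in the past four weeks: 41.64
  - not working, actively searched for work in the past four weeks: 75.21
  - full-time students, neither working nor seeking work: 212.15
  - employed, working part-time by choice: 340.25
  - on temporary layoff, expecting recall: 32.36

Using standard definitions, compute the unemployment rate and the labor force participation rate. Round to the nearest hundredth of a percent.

Unemployment rate ≈ 4.97%; labor force participation rate ≈ 75.58%.

Employed = 1,716.27 + 340.25 = 2,056.52 thousand.
Unemployed = 75.21 + 32.36 = 107.57 thousand (jobless and actively searching, or on temporary layoff).
Labor force = 2,056.52 + 107.57 = 2,164.09 thousand.
Not in labor force = 195.47 + 250.04 + 41.64 + 212.15 = 699.30 thousand (those not working and not actively searching are outside the labor force — including those who want a job but have given up searching).
Civilian working-age population = 2,164.09 + 699.30 = 2,863.39 thousand.
Unemployment rate = 107.57 / 2,164.09 = 4.97%.
Labor force participation rate = 2,164.09 / 2,863.39 = 75.58%.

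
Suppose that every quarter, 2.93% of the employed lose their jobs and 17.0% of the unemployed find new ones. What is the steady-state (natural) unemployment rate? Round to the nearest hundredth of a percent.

At steady state the flows balance: s·E = f·U, so U/(E+U) = s/(s+f).
u* = 2.93 / (2.93 + 17.0) = 2.93 / 19.93 = 14.70%.

Steady-state unemployment rate ≈ 14.70%.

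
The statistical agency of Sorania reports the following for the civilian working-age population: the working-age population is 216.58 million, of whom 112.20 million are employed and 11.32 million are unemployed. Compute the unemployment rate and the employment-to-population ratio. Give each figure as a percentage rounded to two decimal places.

Unemployment rate ≈ 9.16%; employment-population ratio ≈ 51.81%.

Labor force = employed + unemployed = 112.20 + 11.32 = 123.52 million.
Unemployment rate = 11.32 / 123.52 = 9.16%.
Employment-population ratio = 112.20 / 216.58 = 51.81%.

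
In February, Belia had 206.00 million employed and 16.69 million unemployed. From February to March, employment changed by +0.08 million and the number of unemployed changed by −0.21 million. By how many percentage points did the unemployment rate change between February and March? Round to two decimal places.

February: labor force = 206.00 + 16.69 = 222.69; u = 16.69/222.69 = 7.49%.
March: labor force = 206.08 + 16.48 = 222.56; u = 16.48/222.56 = 7.40%.
Change = 7.40% − 7.49% = −0.09 pp.

The unemployment rate changed by −0.09 percentage points.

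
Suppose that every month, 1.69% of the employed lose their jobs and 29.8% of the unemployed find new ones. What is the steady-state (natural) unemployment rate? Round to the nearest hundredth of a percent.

At steady state the flows balance: s·E = f·U, so U/(E+U) = s/(s+f).
u* = 1.69 / (1.69 + 29.8) = 1.69 / 31.49 = 5.37%.

Steady-state unemployment rate ≈ 5.37%.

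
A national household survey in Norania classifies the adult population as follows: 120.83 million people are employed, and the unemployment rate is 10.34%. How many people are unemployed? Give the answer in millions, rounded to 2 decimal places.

About 13.93 million are unemployed.

Let U be the number unemployed. The labor force is E + U, and U/(E+U) = 0.1034.
So U = 0.1034 × 120.83 / (1 − 0.1034) = 12.4938 / 0.8966 ≈ 13.93 million.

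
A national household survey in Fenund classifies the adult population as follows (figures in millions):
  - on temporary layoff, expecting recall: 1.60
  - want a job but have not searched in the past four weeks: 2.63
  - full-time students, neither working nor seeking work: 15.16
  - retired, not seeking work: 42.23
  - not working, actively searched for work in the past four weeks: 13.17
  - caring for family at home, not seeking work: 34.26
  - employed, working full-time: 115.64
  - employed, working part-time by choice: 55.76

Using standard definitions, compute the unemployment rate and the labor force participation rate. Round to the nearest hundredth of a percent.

Unemployment rate ≈ 7.93%; labor force participation rate ≈ 66.38%.

Employed = 115.64 + 55.76 = 171.40 million.
Unemployed = 1.60 + 13.17 = 14.77 million (jobless and actively searching, or on temporary layoff).
Labor force = 171.40 + 14.77 = 186.17 million.
Not in labor force = 2.63 + 15.16 + 42.23 + 34.26 = 94.28 million (those not working and not actively searching are outside the labor force — including those who want a job but have given up searching).
Civilian working-age population = 186.17 + 94.28 = 280.45 million.
Unemployment rate = 14.77 / 186.17 = 7.93%.
Labor force participation rate = 186.17 / 280.45 = 66.38%.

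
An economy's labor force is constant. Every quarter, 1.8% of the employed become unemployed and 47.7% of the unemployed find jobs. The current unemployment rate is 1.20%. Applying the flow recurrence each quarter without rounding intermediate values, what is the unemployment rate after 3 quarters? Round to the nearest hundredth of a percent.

Unemployment rate after three quarters ≈ 3.32%.

With a fixed labor force, u_{t+1} = u_t + s·(1−u_t) − f·u_t = u_t·(1−s−f) + s.
Here 1−s−f = 0.505 and s = 0.018.
u_1 = 0.012000 × 0.505 + 0.018 = 0.024060.
u_2 = 0.024060 × 0.505 + 0.018 = 0.030150.
u_3 = 0.030150 × 0.505 + 0.018 = 0.033226.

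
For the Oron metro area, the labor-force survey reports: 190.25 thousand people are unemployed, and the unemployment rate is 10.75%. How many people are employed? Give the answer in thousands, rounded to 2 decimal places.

About 1,579.52 thousand are employed.

Labor force = U / u = 190.25 / 0.1075 ≈ 1,769.77 thousand.
Employed = labor force − unemployed = 1,769.77 − 190.25 = 1,579.52 thousand.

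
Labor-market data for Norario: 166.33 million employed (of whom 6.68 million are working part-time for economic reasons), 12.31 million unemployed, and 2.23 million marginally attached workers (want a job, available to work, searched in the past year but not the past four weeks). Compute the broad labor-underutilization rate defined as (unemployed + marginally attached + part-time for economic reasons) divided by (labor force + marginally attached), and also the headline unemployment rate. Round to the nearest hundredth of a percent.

Broad underutilization rate ≈ 11.73%; headline unemployment rate ≈ 6.89%.

Labor force = 166.33 + 12.31 = 178.64 million.
Numerator = 12.31 + 2.23 + 6.68 = 21.22 million.
Denominator = 178.64 + 2.23 = 180.87 million.
Broad rate = 21.22 / 180.87 = 11.73%.
Headline unemployment rate = 12.31 / 178.64 = 6.89%.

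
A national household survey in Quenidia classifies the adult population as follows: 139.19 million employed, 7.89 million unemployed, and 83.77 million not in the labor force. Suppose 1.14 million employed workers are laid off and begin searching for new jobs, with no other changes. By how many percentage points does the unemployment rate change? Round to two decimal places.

Initially, labor force = 139.19 + 7.89 = 147.08 million, so u = 7.89/147.08 = 5.36%.
After the change, employed falls and unemployed rises by 1.14; labor force unchanged → E = 138.05, U = 9.03, labor force = 147.08 million.
New unemployment rate = 9.03 / 147.08 = 6.14%.
Change = 6.14% − 5.36% = +0.78 percentage points.

The unemployment rate changes by +0.78 percentage points.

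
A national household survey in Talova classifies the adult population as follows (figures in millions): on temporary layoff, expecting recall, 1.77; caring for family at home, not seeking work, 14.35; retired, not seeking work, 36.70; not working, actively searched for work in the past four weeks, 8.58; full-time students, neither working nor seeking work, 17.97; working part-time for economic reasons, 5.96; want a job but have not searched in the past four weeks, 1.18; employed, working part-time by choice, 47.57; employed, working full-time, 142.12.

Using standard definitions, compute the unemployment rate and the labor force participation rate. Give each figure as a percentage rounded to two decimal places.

Unemployment rate ≈ 5.02%; labor force participation rate ≈ 74.58%.

Employed = 5.96 + 47.57 + 142.12 = 195.65 million (anyone who worked, including part-time for economic reasons, counts as employed).
Unemployed = 1.77 + 8.58 = 10.35 million (jobless and actively searching, or on temporary layoff).
Labor force = 195.65 + 10.35 = 206.00 million.
Not in labor force = 14.35 + 36.70 + 17.97 + 1.18 = 70.20 million (those not working and not actively searching are outside the labor force — including those who want a job but have given up searching).
Civilian working-age population = 206.00 + 70.20 = 276.20 million.
Unemployment rate = 10.35 / 206.00 = 5.02%.
Labor force participation rate = 206.00 / 276.20 = 74.58%.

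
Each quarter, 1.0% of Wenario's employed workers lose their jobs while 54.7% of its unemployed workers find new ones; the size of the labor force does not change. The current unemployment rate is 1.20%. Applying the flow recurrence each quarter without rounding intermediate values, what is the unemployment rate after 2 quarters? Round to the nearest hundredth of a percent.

Unemployment rate after two quarters ≈ 1.68%.

With a fixed labor force, u_{t+1} = u_t + s·(1−u_t) − f·u_t = u_t·(1−s−f) + s.
Here 1−s−f = 0.443 and s = 0.010.
u_1 = 0.012000 × 0.443 + 0.010 = 0.015316.
u_2 = 0.015316 × 0.443 + 0.010 = 0.016785.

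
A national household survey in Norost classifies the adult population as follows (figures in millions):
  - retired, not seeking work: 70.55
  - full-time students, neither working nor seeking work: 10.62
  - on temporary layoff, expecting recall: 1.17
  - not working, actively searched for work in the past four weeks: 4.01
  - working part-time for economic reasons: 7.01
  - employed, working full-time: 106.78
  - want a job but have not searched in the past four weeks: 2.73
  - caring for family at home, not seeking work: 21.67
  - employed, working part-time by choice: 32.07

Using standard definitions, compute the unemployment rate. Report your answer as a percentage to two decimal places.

Unemployment rate ≈ 3.43%.

Employed = 7.01 + 106.78 + 32.07 = 145.86 million (anyone who worked, including part-time for economic reasons, counts as employed).
Unemployed = 1.17 + 4.01 = 5.18 million (jobless and actively searching, or on temporary layoff).
Labor force = 145.86 + 5.18 = 151.04 million.
Unemployment rate = 5.18 / 151.04 = 3.43%.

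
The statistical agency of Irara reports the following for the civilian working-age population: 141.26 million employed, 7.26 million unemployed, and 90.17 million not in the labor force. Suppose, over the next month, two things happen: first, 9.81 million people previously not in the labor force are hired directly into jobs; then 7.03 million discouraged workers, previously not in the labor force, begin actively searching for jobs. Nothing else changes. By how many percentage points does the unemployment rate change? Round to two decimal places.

Initially, labor force = 141.26 + 7.26 = 148.52 million, so u = 7.26/148.52 = 4.89%.
After the first change, employed and labor force both rise by 9.81; unemployed unchanged → E = 151.07, U = 7.26, labor force = 158.33 million.
After the second change, unemployed and labor force both rise by 7.03 → E = 151.07, U = 14.29, labor force = 165.36 million.
New unemployment rate = 14.29 / 165.36 = 8.64%.
Change = 8.64% − 4.89% = +3.75 percentage points.

The unemployment rate changes by +3.75 percentage points.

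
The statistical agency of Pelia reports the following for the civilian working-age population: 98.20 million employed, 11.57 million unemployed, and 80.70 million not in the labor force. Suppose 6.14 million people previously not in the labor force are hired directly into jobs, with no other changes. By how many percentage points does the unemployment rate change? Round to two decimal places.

Initially, labor force = 98.20 + 11.57 = 109.77 million, so u = 11.57/109.77 = 10.54%.
After the change, employed and labor force both rise by 6.14; unemployed unchanged → E = 104.34, U = 11.57, labor force = 115.91 million.
New unemployment rate = 11.57 / 115.91 = 9.98%.
Change = 9.98% − 10.54% = −0.56 percentage points.

The unemployment rate changes by −0.56 percentage points.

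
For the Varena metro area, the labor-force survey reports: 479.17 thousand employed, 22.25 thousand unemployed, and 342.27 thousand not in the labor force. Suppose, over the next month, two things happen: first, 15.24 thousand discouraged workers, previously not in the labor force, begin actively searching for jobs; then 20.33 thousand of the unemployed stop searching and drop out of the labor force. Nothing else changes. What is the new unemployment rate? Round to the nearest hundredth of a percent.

Initially, labor force = 479.17 + 22.25 = 501.42 thousand, so u = 22.25/501.42 = 4.44%.
After the first change, unemployed and labor force both rise by 15.24 → E = 479.17, U = 37.49, labor force = 516.66 thousand.
After the second change, unemployed and labor force both fall by 20.33 → E = 479.17, U = 17.16, labor force = 496.33 thousand.
New unemployment rate = 17.16 / 496.33 = 3.46%.

New unemployment rate ≈ 3.46%.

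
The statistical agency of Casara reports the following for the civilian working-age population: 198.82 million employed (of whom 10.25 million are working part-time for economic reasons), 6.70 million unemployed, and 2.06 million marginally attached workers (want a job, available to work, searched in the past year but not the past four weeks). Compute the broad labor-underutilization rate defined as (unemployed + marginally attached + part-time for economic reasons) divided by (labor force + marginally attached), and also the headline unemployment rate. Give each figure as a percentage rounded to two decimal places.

Broad underutilization rate ≈ 9.16%; headline unemployment rate ≈ 3.26%.

Labor force = 198.82 + 6.70 = 205.52 million.
Numerator = 6.70 + 2.06 + 10.25 = 19.01 million.
Denominator = 205.52 + 2.06 = 207.58 million.
Broad rate = 19.01 / 207.58 = 9.16%.
Headline unemployment rate = 6.70 / 205.52 = 3.26%.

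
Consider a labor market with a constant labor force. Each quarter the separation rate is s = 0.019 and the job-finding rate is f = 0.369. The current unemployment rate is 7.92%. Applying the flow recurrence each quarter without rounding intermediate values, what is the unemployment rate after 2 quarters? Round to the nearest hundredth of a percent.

Unemployment rate after two quarters ≈ 6.03%.

With a fixed labor force, u_{t+1} = u_t + s·(1−u_t) − f·u_t = u_t·(1−s−f) + s.
Here 1−s−f = 0.612 and s = 0.019.
u_1 = 0.079200 × 0.612 + 0.019 = 0.067470.
u_2 = 0.067470 × 0.612 + 0.019 = 0.060292.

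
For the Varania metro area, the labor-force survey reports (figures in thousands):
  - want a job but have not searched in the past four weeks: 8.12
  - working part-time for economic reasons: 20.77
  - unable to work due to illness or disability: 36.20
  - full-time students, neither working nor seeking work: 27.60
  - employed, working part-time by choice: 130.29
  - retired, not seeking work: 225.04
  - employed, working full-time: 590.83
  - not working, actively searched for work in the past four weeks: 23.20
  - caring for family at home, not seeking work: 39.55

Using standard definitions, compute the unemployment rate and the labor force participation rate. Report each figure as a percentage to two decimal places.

Employed = 20.77 + 130.29 + 590.83 = 741.89 thousand (anyone who worked, including part-time for economic reasons, counts as employed).
Unemployed = 23.20 thousand.
Labor force = 741.89 + 23.20 = 765.09 thousand.
Not in labor force = 8.12 + 36.20 + 27.60 + 225.04 + 39.55 = 336.51 thousand (those not working and not actively searching are outside the labor force — including those who want a job but have given up searching).
Civilian working-age population = 765.09 + 336.51 = 1,101.60 thousand.
Unemployment rate = 23.20 / 765.09 = 3.03%.
Labor force participation rate = 765.09 / 1,101.60 = 69.45%.

Unemployment rate ≈ 3.03%; labor force participation rate ≈ 69.45%.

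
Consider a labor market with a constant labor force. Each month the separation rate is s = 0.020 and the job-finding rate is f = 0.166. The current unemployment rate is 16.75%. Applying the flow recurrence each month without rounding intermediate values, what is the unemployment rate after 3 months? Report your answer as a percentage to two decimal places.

Unemployment rate after three months ≈ 13.99%.

With a fixed labor force, u_{t+1} = u_t + s·(1−u_t) − f·u_t = u_t·(1−s−f) + s.
Here 1−s−f = 0.814 and s = 0.020.
u_1 = 0.167500 × 0.814 + 0.020 = 0.156345.
u_2 = 0.156345 × 0.814 + 0.020 = 0.147265.
u_3 = 0.147265 × 0.814 + 0.020 = 0.139874.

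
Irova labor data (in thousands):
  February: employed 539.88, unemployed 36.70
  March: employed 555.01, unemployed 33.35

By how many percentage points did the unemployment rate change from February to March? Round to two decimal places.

February: labor force = 539.88 + 36.70 = 576.58; u = 36.70/576.58 = 6.37%.
March: labor force = 555.01 + 33.35 = 588.36; u = 33.35/588.36 = 5.67%.
Change = 5.67% − 6.37% = −0.70 pp.

The unemployment rate changed by −0.70 percentage points.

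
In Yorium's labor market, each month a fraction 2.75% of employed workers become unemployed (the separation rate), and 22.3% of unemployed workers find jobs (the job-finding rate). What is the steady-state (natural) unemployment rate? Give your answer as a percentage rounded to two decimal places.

At steady state the flows balance: s·E = f·U, so U/(E+U) = s/(s+f).
u* = 2.75 / (2.75 + 22.3) = 2.75 / 25.05 = 10.98%.

Steady-state unemployment rate ≈ 10.98%.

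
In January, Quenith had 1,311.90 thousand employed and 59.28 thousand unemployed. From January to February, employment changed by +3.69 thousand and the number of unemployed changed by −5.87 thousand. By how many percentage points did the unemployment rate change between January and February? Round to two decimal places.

The unemployment rate changed by −0.42 percentage points.

January: labor force = 1,311.90 + 59.28 = 1,371.18; u = 59.28/1,371.18 = 4.32%.
February: labor force = 1,315.59 + 53.41 = 1,369.00; u = 53.41/1,369.00 = 3.90%.
Change = 3.90% − 4.32% = −0.42 pp.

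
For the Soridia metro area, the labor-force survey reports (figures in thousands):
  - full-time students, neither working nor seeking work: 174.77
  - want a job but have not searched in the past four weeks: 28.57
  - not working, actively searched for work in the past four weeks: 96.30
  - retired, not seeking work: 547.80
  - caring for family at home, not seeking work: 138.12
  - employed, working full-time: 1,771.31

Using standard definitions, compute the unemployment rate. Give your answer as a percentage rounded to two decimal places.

Employed = 1,771.31 thousand.
Unemployed = 96.30 thousand.
Labor force = 1,771.31 + 96.30 = 1,867.61 thousand.
Unemployment rate = 96.30 / 1,867.61 = 5.16%.

Unemployment rate ≈ 5.16%.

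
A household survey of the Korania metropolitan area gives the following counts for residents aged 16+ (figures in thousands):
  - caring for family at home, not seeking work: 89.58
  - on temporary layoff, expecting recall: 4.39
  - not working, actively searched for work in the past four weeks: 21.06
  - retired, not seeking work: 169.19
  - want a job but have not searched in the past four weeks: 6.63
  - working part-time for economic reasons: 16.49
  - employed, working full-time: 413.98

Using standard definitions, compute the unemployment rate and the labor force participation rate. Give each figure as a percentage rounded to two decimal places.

Employed = 16.49 + 413.98 = 430.47 thousand (anyone who worked, including part-time for economic reasons, counts as employed).
Unemployed = 4.39 + 21.06 = 25.45 thousand (jobless and actively searching, or on temporary layoff).
Labor force = 430.47 + 25.45 = 455.92 thousand.
Not in labor force = 89.58 + 169.19 + 6.63 = 265.40 thousand (those not working and not actively searching are outside the labor force — including those who want a job but have given up searching).
Civilian working-age population = 455.92 + 265.40 = 721.32 thousand.
Unemployment rate = 25.45 / 455.92 = 5.58%.
Labor force participation rate = 455.92 / 721.32 = 63.21%.

Unemployment rate ≈ 5.58%; labor force participation rate ≈ 63.21%.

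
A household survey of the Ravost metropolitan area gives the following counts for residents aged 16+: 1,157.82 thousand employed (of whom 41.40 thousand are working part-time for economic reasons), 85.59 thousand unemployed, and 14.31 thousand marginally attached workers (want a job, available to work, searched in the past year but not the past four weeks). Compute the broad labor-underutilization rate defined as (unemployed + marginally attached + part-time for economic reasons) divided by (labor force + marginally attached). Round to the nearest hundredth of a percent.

Broad underutilization rate ≈ 11.23%.

Labor force = 1,157.82 + 85.59 = 1,243.41 thousand.
Numerator = 85.59 + 14.31 + 41.40 = 141.30 thousand.
Denominator = 1,243.41 + 14.31 = 1,257.72 thousand.
Broad rate = 141.30 / 1,257.72 = 11.23%.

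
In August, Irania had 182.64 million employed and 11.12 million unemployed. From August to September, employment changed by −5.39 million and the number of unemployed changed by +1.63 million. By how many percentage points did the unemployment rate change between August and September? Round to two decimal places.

August: labor force = 182.64 + 11.12 = 193.76; u = 11.12/193.76 = 5.74%.
September: labor force = 177.25 + 12.75 = 190.00; u = 12.75/190.00 = 6.71%.
Change = 6.71% − 5.74% = +0.97 pp.

The unemployment rate changed by +0.97 percentage points.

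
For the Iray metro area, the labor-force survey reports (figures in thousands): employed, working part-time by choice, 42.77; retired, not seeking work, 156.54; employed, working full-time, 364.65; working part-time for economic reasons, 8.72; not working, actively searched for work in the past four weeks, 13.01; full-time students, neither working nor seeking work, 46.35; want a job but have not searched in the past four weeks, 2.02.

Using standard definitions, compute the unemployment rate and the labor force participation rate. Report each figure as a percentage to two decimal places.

Employed = 42.77 + 364.65 + 8.72 = 416.14 thousand (anyone who worked, including part-time for economic reasons, counts as employed).
Unemployed = 13.01 thousand.
Labor force = 416.14 + 13.01 = 429.15 thousand.
Not in labor force = 156.54 + 46.35 + 2.02 = 204.91 thousand (those not working and not actively searching are outside the labor force — including those who want a job but have given up searching).
Civilian working-age population = 429.15 + 204.91 = 634.06 thousand.
Unemployment rate = 13.01 / 429.15 = 3.03%.
Labor force participation rate = 429.15 / 634.06 = 67.68%.

Unemployment rate ≈ 3.03%; labor force participation rate ≈ 67.68%.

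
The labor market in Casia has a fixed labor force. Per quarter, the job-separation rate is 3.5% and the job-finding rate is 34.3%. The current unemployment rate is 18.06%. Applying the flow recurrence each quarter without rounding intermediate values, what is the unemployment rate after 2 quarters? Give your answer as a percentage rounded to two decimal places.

Unemployment rate after two quarters ≈ 12.66%.

With a fixed labor force, u_{t+1} = u_t + s·(1−u_t) − f·u_t = u_t·(1−s−f) + s.
Here 1−s−f = 0.622 and s = 0.035.
u_1 = 0.180600 × 0.622 + 0.035 = 0.147333.
u_2 = 0.147333 × 0.622 + 0.035 = 0.126641.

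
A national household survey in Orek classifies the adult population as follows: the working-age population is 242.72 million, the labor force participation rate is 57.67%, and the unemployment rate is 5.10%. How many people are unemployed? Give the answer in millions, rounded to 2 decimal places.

Labor force = 0.5767 × 242.72 = 139.98 million.
Unemployed = 0.0510 × 139.98 ≈ 7.14 million.

About 7.14 million are unemployed.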